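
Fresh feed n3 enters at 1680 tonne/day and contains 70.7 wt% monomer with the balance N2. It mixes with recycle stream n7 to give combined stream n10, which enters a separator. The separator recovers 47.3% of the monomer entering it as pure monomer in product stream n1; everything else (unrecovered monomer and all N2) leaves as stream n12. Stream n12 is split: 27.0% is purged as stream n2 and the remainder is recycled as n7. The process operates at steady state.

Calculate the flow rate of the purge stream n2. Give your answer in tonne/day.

N2 enters only via n3 and leaves only via the purge: 1680×0.293 = 0.270×(N2 in n12), and the separator passes all N2, so N2 in n10 = N2 in n12 = 1823.1 tonne/day.
monomer in n10: m_A = 1680×0.707 + (1−0.270)·(1−0.473)·m_A, so m_A = 1187.8/0.6153 = 1930.4 tonne/day.
n12 = (1−0.473)×1930.4 + 1823.1 = 2840.4 tonne/day.
Purge n2 = 0.270×2840.4 = 766.92 tonne/day.

766.9 tonne/day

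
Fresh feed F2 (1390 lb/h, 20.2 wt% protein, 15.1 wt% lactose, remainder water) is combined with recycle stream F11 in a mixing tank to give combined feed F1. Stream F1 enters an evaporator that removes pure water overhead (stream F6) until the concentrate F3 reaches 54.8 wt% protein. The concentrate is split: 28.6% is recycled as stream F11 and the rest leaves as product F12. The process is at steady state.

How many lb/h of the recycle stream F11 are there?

205.2 lb/h

Overall protein balance (none leaves overhead): protein in fresh feed = protein in product, i.e. 1390×0.202 = (1−0.286)·F3·0.548.
F3 = 280.78/(0.548×0.714) = 717.61 lb/h.
Recycle F11 = 0.286×717.61 = 205.24 lb/h.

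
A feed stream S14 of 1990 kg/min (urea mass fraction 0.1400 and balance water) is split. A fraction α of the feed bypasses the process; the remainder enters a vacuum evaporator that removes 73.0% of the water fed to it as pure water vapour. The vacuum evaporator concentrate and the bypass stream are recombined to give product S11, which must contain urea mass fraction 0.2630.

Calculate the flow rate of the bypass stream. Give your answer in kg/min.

507.5 kg/min

All 1990×0.140 = 278.6 kg/min of urea reaches S11, so S11 = 278.6/0.263 = 1059.3 kg/min and vapour = 930.68 kg/min.
The evaporator receives (1−α)·1990 of feed at 0.860 water and removes 0.730 of that water:
0.730×0.860×(1−α)×1990 = 930.68
(1−α) = 930.68/1249.3 = 0.7450;  α = 0.2550.
Bypass flow = 0.2550×1990 = 507.55 kg/min.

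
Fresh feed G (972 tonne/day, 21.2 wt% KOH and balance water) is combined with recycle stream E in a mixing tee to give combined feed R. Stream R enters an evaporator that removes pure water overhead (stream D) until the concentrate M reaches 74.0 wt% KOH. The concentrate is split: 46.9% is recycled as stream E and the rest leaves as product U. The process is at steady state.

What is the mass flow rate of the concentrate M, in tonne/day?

524.4 tonne/day

Overall KOH balance (none leaves overhead): KOH in fresh feed = KOH in product, i.e. 972×0.212 = (1−0.469)·M·0.740.
M = 206.06/(0.740×0.531) = 524.42 tonne/day.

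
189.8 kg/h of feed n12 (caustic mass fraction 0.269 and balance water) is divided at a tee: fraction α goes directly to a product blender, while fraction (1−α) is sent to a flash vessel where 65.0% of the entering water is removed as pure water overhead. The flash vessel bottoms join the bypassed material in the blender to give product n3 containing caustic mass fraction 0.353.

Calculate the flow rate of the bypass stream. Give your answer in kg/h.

94.75 kg/h

All 189.8×0.269 = 51.056 kg/h of caustic reaches n3, so n3 = 51.056/0.353 = 144.64 kg/h and vapour = 45.165 kg/h.
The evaporator receives (1−α)·189.8 of feed at 0.731 water and removes 0.650 of that water:
0.650×0.731×(1−α)×189.8 = 45.165
(1−α) = 45.165/90.183 = 0.5008;  α = 0.4992.
Bypass flow = 0.4992×189.8 = 94.746 kg/h.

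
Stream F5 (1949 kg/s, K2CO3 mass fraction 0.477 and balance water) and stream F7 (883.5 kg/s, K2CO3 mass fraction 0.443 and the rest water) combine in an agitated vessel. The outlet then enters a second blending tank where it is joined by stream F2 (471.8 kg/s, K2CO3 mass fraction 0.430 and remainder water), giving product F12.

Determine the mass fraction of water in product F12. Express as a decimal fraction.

Overall, product flow = 3304.3 kg/s.
water in = 1949×0.523 + 883.5×0.557 + 471.8×0.570 = 1780.4 kg/s.
water fraction in F12 = 0.539.

0.539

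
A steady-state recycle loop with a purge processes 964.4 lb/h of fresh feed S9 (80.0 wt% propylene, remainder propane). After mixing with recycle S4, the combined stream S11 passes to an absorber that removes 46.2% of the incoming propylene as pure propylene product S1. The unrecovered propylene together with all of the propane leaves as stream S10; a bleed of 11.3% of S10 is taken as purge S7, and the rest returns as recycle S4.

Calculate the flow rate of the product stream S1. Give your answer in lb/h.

propylene in S11: m_A = 964.4×0.800 + (1−0.113)·(1−0.462)·m_A, so m_A = 771.52/0.5228 = 1475.8 lb/h.
Product S1 = 0.462×1475.8 = 681.8 lb/h.

681.8 lb/h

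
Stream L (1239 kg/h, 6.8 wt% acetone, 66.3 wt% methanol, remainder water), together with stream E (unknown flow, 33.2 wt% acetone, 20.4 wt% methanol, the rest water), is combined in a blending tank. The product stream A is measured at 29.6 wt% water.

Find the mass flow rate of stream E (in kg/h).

199.1 kg/h

Let E be the unknown flow. Total out = 1239 + E.
water balance: 333.29 + 0.464·E = 0.296·(1239 + E)
(0.464 − 0.296)·E = 0.296×1239 − 333.29 = 33.453
E = 33.453 / 0.168 = 199.12 kg/h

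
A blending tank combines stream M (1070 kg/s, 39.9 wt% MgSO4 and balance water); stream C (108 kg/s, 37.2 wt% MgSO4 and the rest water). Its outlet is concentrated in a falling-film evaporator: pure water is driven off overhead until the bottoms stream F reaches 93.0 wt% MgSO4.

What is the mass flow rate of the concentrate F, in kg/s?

MgSO4 entering = 1070×0.399 + 108×0.372 = 467.11 kg/s.
All MgSO4 reports to F, so F = 467.11/0.930 = 502.26 kg/s.

502.3 kg/s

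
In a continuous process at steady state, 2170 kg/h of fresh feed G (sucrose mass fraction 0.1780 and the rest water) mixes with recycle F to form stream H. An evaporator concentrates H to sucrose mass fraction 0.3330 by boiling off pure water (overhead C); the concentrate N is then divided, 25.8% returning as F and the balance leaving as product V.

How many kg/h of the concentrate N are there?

1563 kg/h

Overall sucrose balance (none leaves overhead): sucrose in fresh feed = sucrose in product, i.e. 2170×0.178 = (1−0.258)·N·0.333.
N = 386.26/(0.333×0.742) = 1563.3 kg/h.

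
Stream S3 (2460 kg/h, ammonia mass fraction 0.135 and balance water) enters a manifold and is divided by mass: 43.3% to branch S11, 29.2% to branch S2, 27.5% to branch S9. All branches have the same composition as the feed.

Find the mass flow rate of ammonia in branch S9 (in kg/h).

Branch S9 total = 0.275×2460 = 676.5 kg/h.
ammonia in S9 = 0.135×676.5 = 91.328 kg/h.

91.33 kg/h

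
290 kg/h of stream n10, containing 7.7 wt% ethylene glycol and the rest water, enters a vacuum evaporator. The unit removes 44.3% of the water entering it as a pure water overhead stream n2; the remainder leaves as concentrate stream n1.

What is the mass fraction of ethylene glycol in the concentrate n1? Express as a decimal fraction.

0.130

ethylene glycol is not removed: 290×0.077 = 22.33 kg/h of ethylene glycol enters n1.
water entering = 290×0.923 = 267.67 kg/h; overhead removed = 0.443×267.67 = 118.58 kg/h.
Concentrate = 290 − 118.58 = 171.42 kg/h.
Mass fraction = 22.33/171.42 = 0.130.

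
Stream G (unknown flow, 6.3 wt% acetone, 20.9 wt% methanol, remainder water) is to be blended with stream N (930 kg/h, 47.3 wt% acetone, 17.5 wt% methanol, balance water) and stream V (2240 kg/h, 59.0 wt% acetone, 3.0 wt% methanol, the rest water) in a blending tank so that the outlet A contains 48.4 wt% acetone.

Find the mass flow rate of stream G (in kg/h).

539.7 kg/h

Let G be the unknown flow. Total out = 3170 + G.
acetone balance: 1761.5 + 0.063·G = 0.484·(3170 + G)
(0.063 − 0.484)·G = 0.484×3170 − 1761.5 = -227.21
G = -227.21 / -0.421 = 539.69 kg/h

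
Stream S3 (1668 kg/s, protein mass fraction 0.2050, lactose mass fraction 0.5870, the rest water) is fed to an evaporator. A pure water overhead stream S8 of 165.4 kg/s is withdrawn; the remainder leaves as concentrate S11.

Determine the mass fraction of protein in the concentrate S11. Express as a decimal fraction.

protein is not removed: 1668×0.205 = 341.94 kg/s of protein enters S11.
Concentrate = 1668 − 165.4 = 1502.6 kg/s.
Mass fraction = 341.94/1502.6 = 0.2276.

0.2276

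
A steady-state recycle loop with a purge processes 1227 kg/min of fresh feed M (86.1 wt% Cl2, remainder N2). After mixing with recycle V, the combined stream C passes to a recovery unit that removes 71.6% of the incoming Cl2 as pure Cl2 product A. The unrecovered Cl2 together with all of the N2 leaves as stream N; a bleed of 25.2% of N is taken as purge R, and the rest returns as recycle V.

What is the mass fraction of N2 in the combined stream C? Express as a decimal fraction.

0.335

N2 enters only via M and leaves only via the purge: 1227×0.139 = 0.252×(N2 in N), and the recovery unit passes all N2, so N2 in C = N2 in N = 676.8 kg/min.
Cl2 in C: m_A = 1227×0.861 + (1−0.252)·(1−0.716)·m_A, so m_A = 1056.4/0.7876 = 1341.4 kg/min.
C = 1341.4 + 676.8 = 2018.2 kg/min.
N2 fraction in C = 676.8/2018.2 = 0.335.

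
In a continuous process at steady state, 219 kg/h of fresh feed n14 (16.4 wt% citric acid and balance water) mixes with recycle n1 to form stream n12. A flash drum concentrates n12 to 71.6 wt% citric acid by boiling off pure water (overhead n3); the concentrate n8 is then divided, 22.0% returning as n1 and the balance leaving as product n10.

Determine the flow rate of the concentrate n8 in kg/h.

Overall citric acid balance (none leaves overhead): citric acid in fresh feed = citric acid in product, i.e. 219×0.164 = (1−0.220)·n8·0.716.
n8 = 35.916/(0.716×0.780) = 64.31 kg/h.

64.31 kg/h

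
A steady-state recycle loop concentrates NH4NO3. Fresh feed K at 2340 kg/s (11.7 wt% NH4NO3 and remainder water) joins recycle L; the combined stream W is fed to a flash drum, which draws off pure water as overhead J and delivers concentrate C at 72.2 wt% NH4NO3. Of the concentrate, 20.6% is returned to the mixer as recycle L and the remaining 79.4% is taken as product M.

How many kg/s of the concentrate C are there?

477.6 kg/s

Overall NH4NO3 balance (none leaves overhead): NH4NO3 in fresh feed = NH4NO3 in product, i.e. 2340×0.117 = (1−0.206)·C·0.722.
C = 273.78/(0.722×0.794) = 477.58 kg/s.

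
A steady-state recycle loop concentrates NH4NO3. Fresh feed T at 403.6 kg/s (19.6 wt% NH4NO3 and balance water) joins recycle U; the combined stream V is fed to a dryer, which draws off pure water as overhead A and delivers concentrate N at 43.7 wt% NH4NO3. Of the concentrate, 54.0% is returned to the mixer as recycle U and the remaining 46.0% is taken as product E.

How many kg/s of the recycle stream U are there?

Overall NH4NO3 balance (none leaves overhead): NH4NO3 in fresh feed = NH4NO3 in product, i.e. 403.6×0.196 = (1−0.540)·N·0.437.
N = 79.106/(0.437×0.460) = 393.52 kg/s.
Recycle U = 0.540×393.52 = 212.5 kg/s.

212.5 kg/s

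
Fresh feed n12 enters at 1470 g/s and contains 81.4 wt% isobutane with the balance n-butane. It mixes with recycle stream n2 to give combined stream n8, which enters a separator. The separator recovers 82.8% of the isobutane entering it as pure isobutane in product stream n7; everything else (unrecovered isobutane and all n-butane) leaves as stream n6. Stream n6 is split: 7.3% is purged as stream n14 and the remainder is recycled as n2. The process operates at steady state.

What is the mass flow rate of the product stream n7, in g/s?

isobutane in n8: m_A = 1470×0.814 + (1−0.073)·(1−0.828)·m_A, so m_A = 1196.6/0.8406 = 1423.6 g/s.
Product n7 = 0.828×1423.6 = 1178.7 g/s.

1179 g/s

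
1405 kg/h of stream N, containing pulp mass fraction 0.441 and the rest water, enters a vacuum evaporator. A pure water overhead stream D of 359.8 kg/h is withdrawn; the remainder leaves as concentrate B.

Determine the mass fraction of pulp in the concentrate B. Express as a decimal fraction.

0.593

pulp is not removed: 1405×0.441 = 619.61 kg/h of pulp enters B.
Concentrate = 1405 − 359.8 = 1045.2 kg/h.
Mass fraction = 619.61/1045.2 = 0.593.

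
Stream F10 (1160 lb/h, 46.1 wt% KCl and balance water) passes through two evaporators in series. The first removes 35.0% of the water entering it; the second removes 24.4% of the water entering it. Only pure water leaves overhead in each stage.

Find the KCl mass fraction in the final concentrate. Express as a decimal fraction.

water in feed = 1160×0.539 = 625.24 lb/h.
After stage 1: water left = (1−0.350)×625.24 = 406.41; stream total = 941.17 lb/h.
After stage 2: water left = (1−0.244)×406.41 = 307.24; final concentrate = 842 lb/h.
KCl fraction = 534.76/842 = 0.6351.

0.6351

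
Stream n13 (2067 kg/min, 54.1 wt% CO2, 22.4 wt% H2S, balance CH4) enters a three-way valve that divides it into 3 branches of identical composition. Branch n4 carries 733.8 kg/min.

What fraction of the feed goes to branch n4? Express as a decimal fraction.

Fraction to n4 = 733.8/2067 = 0.3550.

0.355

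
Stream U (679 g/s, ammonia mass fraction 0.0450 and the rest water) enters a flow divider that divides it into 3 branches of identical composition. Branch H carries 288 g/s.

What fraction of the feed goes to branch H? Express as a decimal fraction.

Fraction to H = 288/679 = 0.4242.

0.424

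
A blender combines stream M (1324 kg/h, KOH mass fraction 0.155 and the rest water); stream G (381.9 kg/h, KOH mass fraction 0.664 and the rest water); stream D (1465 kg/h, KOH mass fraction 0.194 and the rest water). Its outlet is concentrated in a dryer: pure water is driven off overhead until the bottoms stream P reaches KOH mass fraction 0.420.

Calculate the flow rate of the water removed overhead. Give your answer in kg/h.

1402 kg/h

KOH entering = 1324×0.155 + 381.9×0.664 + 1465×0.194 = 743.01 kg/h.
All KOH reports to P, so P = 743.01/0.420 = 1769.1 kg/h.
Total feed = 3170.9 kg/h; overhead = 3170.9 − 1769.1 = 1401.8 kg/h.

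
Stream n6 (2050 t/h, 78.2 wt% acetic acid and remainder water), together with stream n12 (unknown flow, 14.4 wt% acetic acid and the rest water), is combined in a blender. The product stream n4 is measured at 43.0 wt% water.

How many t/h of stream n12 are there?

Let n12 be the unknown flow. Total out = 2050 + n12.
water balance: 446.9 + 0.856·n12 = 0.430·(2050 + n12)
(0.856 − 0.430)·n12 = 0.430×2050 − 446.9 = 434.6
n12 = 434.6 / 0.426 = 1020.2 t/h

1020 t/h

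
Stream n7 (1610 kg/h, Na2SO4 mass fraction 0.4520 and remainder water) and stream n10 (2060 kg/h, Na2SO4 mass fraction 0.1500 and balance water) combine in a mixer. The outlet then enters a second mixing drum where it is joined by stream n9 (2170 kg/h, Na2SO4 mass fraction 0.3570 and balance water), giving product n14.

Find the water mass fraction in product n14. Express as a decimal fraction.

0.6898

Overall, product flow = 5840 kg/h.
water in = 1610×0.548 + 2060×0.850 + 2170×0.643 = 4028.6 kg/h.
water fraction in n14 = 0.6898.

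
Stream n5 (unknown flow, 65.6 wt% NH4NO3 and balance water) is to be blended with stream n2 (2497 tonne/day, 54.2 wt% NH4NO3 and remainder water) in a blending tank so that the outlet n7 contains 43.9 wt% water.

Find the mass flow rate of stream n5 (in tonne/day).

499.4 tonne/day

Let n5 be the unknown flow. Total out = 2497 + n5.
water balance: 1143.6 + 0.344·n5 = 0.439·(2497 + n5)
(0.344 − 0.439)·n5 = 0.439×2497 − 1143.6 = -47.443
n5 = -47.443 / -0.095 = 499.4 tonne/day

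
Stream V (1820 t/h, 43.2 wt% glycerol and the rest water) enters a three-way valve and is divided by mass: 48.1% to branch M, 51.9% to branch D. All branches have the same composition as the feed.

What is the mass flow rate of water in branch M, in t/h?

Branch M total = 0.481×1820 = 875.42 t/h.
water in M = 0.568×875.42 = 497.24 t/h.

497.2 t/h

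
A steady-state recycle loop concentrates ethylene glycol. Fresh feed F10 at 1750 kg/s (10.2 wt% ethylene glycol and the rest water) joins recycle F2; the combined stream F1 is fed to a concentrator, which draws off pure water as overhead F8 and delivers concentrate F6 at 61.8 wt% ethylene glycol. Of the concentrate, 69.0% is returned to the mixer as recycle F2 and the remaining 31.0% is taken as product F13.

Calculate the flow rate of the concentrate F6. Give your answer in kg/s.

931.7 kg/s

Overall ethylene glycol balance (none leaves overhead): ethylene glycol in fresh feed = ethylene glycol in product, i.e. 1750×0.102 = (1−0.690)·F6·0.618.
F6 = 178.5/(0.618×0.310) = 931.73 kg/s.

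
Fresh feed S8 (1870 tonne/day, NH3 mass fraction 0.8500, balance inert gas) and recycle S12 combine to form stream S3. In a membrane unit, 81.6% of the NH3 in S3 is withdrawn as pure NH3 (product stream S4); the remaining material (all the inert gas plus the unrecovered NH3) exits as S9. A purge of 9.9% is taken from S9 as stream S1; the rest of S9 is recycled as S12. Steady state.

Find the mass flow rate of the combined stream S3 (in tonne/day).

4739 tonne/day

inert gas enters only via S8 and leaves only via the purge: 1870×0.150 = 0.099×(inert gas in S9), and the membrane unit passes all inert gas, so inert gas in S3 = inert gas in S9 = 2833.3 tonne/day.
NH3 in S3: m_A = 1870×0.850 + (1−0.099)·(1−0.816)·m_A, so m_A = 1589.5/0.8342 = 1905.4 tonne/day.
S3 = 1905.4 + 2833.3 = 4738.7 tonne/day.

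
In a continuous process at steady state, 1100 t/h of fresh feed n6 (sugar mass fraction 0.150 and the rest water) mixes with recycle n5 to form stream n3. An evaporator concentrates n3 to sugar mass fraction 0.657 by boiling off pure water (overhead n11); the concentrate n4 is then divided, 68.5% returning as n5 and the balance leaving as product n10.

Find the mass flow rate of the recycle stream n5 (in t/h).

546.1 t/h

Overall sugar balance (none leaves overhead): sugar in fresh feed = sugar in product, i.e. 1100×0.150 = (1−0.685)·n4·0.657.
n4 = 165/(0.657×0.315) = 797.27 t/h.
Recycle n5 = 0.685×797.27 = 546.13 t/h.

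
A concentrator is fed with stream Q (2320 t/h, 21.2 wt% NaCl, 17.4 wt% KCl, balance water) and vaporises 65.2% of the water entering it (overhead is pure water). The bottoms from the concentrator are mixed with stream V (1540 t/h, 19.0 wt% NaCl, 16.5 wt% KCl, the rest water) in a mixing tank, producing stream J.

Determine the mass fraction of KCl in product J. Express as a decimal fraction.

Vapour removed = 0.652×0.614×2320 = 928.76 t/h; concentrate = 1391.2 t/h.
KCl reaching the mixer = 403.68 (from concentrate) + 1540×0.165 = 657.78 t/h.
Product flow = 1391.2 + 1540 = 2931.2 t/h; KCl fraction = 0.224.

0.224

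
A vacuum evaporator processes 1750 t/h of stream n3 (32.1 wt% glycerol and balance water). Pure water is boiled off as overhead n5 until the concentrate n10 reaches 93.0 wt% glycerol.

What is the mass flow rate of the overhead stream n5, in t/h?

glycerol is conserved: 1750×0.321 = 561.75 t/h all reports to the concentrate.
Concentrate = 561.75/(target fraction) = 604.03 t/h.
Overhead = 1750 − 604.03 = 1146 t/h.

1146 t/h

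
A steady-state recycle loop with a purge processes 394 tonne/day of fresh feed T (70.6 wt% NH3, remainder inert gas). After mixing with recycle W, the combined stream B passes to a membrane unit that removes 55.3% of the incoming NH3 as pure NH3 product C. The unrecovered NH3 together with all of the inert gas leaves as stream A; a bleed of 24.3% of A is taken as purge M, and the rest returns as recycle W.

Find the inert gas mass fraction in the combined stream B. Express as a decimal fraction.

0.5314

inert gas enters only via T and leaves only via the purge: 394×0.294 = 0.243×(inert gas in A), and the membrane unit passes all inert gas, so inert gas in B = inert gas in A = 476.69 tonne/day.
NH3 in B: m_A = 394×0.706 + (1−0.243)·(1−0.553)·m_A, so m_A = 278.16/0.6616 = 420.43 tonne/day.
B = 420.43 + 476.69 = 897.12 tonne/day.
inert gas fraction in B = 476.69/897.12 = 0.5314.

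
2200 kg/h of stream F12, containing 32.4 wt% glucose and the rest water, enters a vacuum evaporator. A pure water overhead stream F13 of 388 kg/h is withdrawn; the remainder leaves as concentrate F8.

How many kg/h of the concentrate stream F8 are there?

Concentrate = 2200 − 388 = 1812 kg/h.

1812 kg/h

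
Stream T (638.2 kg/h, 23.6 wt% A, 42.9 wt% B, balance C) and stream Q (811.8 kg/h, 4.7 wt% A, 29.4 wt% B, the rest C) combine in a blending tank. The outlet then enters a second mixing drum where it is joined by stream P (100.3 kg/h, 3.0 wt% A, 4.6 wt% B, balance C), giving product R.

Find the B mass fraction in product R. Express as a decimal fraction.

0.334

Overall, product flow = 1550.3 kg/h.
B in = 638.2×0.429 + 811.8×0.294 + 100.3×0.046 = 517.07 kg/h.
B fraction in R = 0.334.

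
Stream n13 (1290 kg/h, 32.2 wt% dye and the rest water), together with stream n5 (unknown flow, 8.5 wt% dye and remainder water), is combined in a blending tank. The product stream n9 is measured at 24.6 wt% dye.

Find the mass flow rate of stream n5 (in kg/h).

Let n5 be the unknown flow. Total out = 1290 + n5.
dye balance: 415.38 + 0.085·n5 = 0.246·(1290 + n5)
(0.085 − 0.246)·n5 = 0.246×1290 − 415.38 = -98.04
n5 = -98.04 / -0.161 = 608.94 kg/h

608.9 kg/h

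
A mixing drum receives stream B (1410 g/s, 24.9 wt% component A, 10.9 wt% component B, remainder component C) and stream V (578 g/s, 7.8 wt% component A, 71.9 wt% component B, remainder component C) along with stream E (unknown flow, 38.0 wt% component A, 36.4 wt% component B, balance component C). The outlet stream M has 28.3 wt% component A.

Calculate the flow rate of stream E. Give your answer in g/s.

1716 g/s

Let E be the unknown flow. Total out = 1988 + E.
component A balance: 396.17 + 0.380·E = 0.283·(1988 + E)
(0.380 − 0.283)·E = 0.283×1988 − 396.17 = 166.43
E = 166.43 / 0.097 = 1715.8 g/s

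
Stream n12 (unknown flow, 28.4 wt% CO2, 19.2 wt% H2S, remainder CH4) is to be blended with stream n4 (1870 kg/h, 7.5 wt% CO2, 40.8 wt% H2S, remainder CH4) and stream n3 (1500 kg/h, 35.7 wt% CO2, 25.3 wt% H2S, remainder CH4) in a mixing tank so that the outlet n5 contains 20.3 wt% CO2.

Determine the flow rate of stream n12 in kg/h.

Let n12 be the unknown flow. Total out = 3370 + n12.
CO2 balance: 675.75 + 0.284·n12 = 0.203·(3370 + n12)
(0.284 − 0.203)·n12 = 0.203×3370 − 675.75 = 8.36
n12 = 8.36 / 0.081 = 103.21 kg/h

103.2 kg/h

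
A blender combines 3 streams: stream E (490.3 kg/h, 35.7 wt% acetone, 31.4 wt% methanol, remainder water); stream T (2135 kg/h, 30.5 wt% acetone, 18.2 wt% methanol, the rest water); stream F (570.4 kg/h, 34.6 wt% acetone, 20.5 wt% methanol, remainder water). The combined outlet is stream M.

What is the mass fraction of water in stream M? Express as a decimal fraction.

0.473

Total flow out = 490.3 + 2135 + 570.4 = 3195.7 kg/h.
water in = 490.3×0.329 + 2135×0.513 + 570.4×0.449 = 1512.7 kg/h.
water mass fraction in M = 1512.7/3195.7 = 0.473.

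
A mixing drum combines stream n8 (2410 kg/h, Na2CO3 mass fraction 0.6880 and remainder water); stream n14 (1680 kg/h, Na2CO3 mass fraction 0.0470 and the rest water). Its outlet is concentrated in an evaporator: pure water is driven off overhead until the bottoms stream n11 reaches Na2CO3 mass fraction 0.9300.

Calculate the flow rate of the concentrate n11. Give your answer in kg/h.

1868 kg/h

Na2CO3 entering = 2410×0.688 + 1680×0.047 = 1737 kg/h.
All Na2CO3 reports to n11, so n11 = 1737/0.930 = 1867.8 kg/h.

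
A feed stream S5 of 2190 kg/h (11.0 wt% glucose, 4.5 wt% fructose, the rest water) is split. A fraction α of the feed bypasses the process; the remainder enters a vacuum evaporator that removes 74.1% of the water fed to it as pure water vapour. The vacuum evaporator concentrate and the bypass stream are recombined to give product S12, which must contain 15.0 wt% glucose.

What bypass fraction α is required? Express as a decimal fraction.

0.574

All 2190×0.110 = 240.9 kg/h of glucose reaches S12, so S12 = 240.9/0.150 = 1606 kg/h and vapour = 584 kg/h.
The evaporator receives (1−α)·2190 of feed at 0.845 water and removes 0.741 of that water:
0.741×0.845×(1−α)×2190 = 584
(1−α) = 584/1371.3 = 0.4259;  α = 0.5741.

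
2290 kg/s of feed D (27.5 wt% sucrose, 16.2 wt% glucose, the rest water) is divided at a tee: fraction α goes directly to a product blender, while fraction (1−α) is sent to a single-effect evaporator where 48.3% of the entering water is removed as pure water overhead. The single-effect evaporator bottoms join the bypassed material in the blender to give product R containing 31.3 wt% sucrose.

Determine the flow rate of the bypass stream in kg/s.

All 2290×0.275 = 629.75 kg/s of sucrose reaches R, so R = 629.75/0.313 = 2012 kg/s and vapour = 278.02 kg/s.
The evaporator receives (1−α)·2290 of feed at 0.563 water and removes 0.483 of that water:
0.483×0.563×(1−α)×2290 = 278.02
(1−α) = 278.02/622.72 = 0.4465;  α = 0.5535.
Bypass flow = 0.5535×2290 = 1267.6 kg/s.

1268 kg/s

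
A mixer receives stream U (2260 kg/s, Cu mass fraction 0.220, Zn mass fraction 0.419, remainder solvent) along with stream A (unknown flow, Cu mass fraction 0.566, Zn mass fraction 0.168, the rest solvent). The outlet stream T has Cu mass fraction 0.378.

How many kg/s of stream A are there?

Let A be the unknown flow. Total out = 2260 + A.
Cu balance: 497.2 + 0.566·A = 0.378·(2260 + A)
(0.566 − 0.378)·A = 0.378×2260 − 497.2 = 357.08
A = 357.08 / 0.188 = 1899.4 kg/s

1899 kg/s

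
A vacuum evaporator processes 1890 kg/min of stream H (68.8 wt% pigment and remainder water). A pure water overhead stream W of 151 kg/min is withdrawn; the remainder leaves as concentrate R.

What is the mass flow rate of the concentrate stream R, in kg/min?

Concentrate = 1890 − 151 = 1739 kg/min.

1739 kg/min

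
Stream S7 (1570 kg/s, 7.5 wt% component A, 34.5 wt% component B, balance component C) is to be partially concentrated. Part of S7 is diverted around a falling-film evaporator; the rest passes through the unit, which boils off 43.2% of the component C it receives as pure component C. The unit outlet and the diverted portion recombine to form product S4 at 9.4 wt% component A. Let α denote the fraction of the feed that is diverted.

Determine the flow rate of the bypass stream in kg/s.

All 1570×0.075 = 117.75 kg/s of component A reaches S4, so S4 = 117.75/0.094 = 1252.7 kg/s and vapour = 317.34 kg/s.
The evaporator receives (1−α)·1570 of feed at 0.580 component C and removes 0.432 of that component C:
0.432×0.580×(1−α)×1570 = 317.34
(1−α) = 317.34/393.38 = 0.8067;  α = 0.1933.
Bypass flow = 0.1933×1570 = 303.48 kg/s.

303.5 kg/s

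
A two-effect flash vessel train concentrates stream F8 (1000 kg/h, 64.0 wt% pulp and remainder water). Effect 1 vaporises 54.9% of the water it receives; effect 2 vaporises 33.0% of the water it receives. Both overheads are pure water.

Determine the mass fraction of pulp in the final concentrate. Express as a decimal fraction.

0.855

water in feed = 1000×0.360 = 360 kg/h.
After stage 1: water left = (1−0.549)×360 = 162.36; stream total = 802.36 kg/h.
After stage 2: water left = (1−0.330)×162.36 = 108.78; final concentrate = 748.78 kg/h.
pulp fraction = 640/748.78 = 0.855.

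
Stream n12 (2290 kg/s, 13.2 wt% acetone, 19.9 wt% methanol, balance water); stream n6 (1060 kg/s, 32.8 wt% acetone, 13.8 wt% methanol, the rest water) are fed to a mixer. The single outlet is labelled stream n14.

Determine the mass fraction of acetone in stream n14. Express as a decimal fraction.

Total flow out = 2290 + 1060 = 3350 kg/s.
acetone in = 2290×0.132 + 1060×0.328 = 649.96 kg/s.
acetone mass fraction in n14 = 649.96/3350 = 0.194.

0.194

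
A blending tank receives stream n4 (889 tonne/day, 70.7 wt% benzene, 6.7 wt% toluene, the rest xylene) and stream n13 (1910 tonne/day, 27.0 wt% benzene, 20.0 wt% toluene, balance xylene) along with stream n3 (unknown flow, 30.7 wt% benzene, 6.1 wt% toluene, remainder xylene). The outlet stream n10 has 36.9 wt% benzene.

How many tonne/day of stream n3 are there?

Let n3 be the unknown flow. Total out = 2799 + n3.
benzene balance: 1144.2 + 0.307·n3 = 0.369·(2799 + n3)
(0.307 − 0.369)·n3 = 0.369×2799 − 1144.2 = -111.39
n3 = -111.39 / -0.062 = 1796.6 tonne/day

1797 tonne/day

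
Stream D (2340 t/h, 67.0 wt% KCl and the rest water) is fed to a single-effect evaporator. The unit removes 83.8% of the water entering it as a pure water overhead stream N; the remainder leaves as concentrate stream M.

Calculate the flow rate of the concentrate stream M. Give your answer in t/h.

water entering = 2340×0.330 = 772.2 t/h; overhead removed = 0.838×772.2 = 647.1 t/h.
Concentrate = 2340 − 647.1 = 1692.9 t/h.

1693 t/h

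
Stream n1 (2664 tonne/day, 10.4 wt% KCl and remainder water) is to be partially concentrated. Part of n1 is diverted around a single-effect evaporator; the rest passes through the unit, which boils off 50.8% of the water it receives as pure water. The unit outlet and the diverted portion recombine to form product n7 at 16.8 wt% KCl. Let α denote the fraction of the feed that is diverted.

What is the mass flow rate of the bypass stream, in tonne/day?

434.4 tonne/day

All 2664×0.104 = 277.06 tonne/day of KCl reaches n7, so n7 = 277.06/0.168 = 1649.1 tonne/day and vapour = 1014.9 tonne/day.
The evaporator receives (1−α)·2664 of feed at 0.896 water and removes 0.508 of that water:
0.508×0.896×(1−α)×2664 = 1014.9
(1−α) = 1014.9/1212.6 = 0.8369;  α = 0.1631.
Bypass flow = 0.1631×2664 = 434.37 tonne/day.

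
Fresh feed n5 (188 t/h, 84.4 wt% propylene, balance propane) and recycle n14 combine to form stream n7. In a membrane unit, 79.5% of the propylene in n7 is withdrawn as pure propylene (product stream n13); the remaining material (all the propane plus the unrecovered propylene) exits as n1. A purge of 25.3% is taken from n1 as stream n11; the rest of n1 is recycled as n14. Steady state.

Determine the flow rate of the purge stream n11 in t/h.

39.05 t/h

propane enters only via n5 and leaves only via the purge: 188×0.156 = 0.253×(propane in n1), and the membrane unit passes all propane, so propane in n7 = propane in n1 = 115.92 t/h.
propylene in n7: m_A = 188×0.844 + (1−0.253)·(1−0.795)·m_A, so m_A = 158.67/0.8469 = 187.36 t/h.
n1 = (1−0.795)×187.36 + 115.92 = 154.33 t/h.
Purge n11 = 0.253×154.33 = 39.046 t/h.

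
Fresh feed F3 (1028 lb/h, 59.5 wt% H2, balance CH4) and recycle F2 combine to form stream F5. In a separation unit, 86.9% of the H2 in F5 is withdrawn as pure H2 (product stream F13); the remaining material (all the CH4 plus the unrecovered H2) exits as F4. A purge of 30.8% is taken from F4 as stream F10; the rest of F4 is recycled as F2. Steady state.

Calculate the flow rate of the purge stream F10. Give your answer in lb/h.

CH4 enters only via F3 and leaves only via the purge: 1028×0.405 = 0.308×(CH4 in F4), and the separation unit passes all CH4, so CH4 in F5 = CH4 in F4 = 1351.8 lb/h.
H2 in F5: m_A = 1028×0.595 + (1−0.308)·(1−0.869)·m_A, so m_A = 611.66/0.9093 = 672.64 lb/h.
F4 = (1−0.869)×672.64 + 1351.8 = 1439.9 lb/h.
Purge F10 = 0.308×1439.9 = 443.48 lb/h.

443.5 lb/h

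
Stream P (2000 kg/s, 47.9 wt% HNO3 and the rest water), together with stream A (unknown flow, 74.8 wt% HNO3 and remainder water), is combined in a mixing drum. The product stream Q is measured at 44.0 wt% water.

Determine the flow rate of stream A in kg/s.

861.7 kg/s

Let A be the unknown flow. Total out = 2000 + A.
water balance: 1042 + 0.252·A = 0.440·(2000 + A)
(0.252 − 0.440)·A = 0.440×2000 − 1042 = -162
A = -162 / -0.188 = 861.7 kg/s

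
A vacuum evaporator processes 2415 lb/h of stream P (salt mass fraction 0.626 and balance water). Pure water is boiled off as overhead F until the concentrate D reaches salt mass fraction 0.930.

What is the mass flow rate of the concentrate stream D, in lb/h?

1626 lb/h

salt is conserved: 2415×0.626 = 1511.8 lb/h all reports to the concentrate.
Concentrate = 1511.8/(target fraction) = 1625.6 lb/h.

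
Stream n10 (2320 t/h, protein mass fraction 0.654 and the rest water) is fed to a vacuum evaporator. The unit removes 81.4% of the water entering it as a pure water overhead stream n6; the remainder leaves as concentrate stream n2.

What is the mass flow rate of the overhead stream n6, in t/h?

653.4 t/h

water entering = 2320×0.346 = 802.72 t/h; overhead removed = 0.814×802.72 = 653.41 t/h.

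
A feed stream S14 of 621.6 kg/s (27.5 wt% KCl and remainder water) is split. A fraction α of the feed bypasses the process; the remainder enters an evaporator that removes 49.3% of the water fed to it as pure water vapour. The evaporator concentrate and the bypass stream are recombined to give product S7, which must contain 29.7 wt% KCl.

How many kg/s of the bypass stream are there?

All 621.6×0.275 = 170.94 kg/s of KCl reaches S7, so S7 = 170.94/0.297 = 575.56 kg/s and vapour = 46.044 kg/s.
The evaporator receives (1−α)·621.6 of feed at 0.725 water and removes 0.493 of that water:
0.493×0.725×(1−α)×621.6 = 46.044
(1−α) = 46.044/222.18 = 0.2072;  α = 0.7928.
Bypass flow = 0.7928×621.6 = 492.78 kg/s.

492.8 kg/s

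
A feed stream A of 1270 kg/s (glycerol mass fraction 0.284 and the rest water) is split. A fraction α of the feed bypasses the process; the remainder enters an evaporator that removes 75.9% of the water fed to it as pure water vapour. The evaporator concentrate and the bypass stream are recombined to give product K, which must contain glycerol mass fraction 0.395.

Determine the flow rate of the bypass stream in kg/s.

613.3 kg/s

All 1270×0.284 = 360.68 kg/s of glycerol reaches K, so K = 360.68/0.395 = 913.11 kg/s and vapour = 356.89 kg/s.
The evaporator receives (1−α)·1270 of feed at 0.716 water and removes 0.759 of that water:
0.759×0.716×(1−α)×1270 = 356.89
(1−α) = 356.89/690.17 = 0.5171;  α = 0.4829.
Bypass flow = 0.4829×1270 = 613.29 kg/s.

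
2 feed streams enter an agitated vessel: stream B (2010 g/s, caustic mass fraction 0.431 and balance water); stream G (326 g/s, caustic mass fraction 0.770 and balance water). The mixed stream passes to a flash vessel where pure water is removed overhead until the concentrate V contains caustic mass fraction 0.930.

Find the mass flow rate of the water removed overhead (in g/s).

caustic entering = 2010×0.431 + 326×0.770 = 1117.3 g/s.
All caustic reports to V, so V = 1117.3/0.930 = 1201.4 g/s.
Total feed = 2336 g/s; overhead = 2336 − 1201.4 = 1134.6 g/s.

1135 g/s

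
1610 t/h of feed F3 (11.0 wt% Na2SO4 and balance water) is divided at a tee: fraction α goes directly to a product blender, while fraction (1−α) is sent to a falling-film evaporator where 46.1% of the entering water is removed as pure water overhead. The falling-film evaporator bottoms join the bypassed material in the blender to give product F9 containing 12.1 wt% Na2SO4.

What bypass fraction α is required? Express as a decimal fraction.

0.778

All 1610×0.110 = 177.1 t/h of Na2SO4 reaches F9, so F9 = 177.1/0.121 = 1463.6 t/h and vapour = 146.36 t/h.
The evaporator receives (1−α)·1610 of feed at 0.890 water and removes 0.461 of that water:
0.461×0.890×(1−α)×1610 = 146.36
(1−α) = 146.36/660.57 = 0.2216;  α = 0.7784.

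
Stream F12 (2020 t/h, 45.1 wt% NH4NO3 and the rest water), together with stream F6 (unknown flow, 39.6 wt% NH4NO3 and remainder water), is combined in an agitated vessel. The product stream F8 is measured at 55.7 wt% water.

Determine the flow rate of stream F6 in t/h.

343.8 t/h

Let F6 be the unknown flow. Total out = 2020 + F6.
water balance: 1109 + 0.604·F6 = 0.557·(2020 + F6)
(0.604 − 0.557)·F6 = 0.557×2020 − 1109 = 16.16
F6 = 16.16 / 0.047 = 343.83 t/h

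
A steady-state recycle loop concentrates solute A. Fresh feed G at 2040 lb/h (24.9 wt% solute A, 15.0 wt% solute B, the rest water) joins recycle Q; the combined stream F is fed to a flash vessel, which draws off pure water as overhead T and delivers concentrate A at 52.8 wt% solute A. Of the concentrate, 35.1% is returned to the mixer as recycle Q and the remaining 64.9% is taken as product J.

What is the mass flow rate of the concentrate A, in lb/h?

Overall solute A balance (none leaves overhead): solute A in fresh feed = solute A in product, i.e. 2040×0.249 = (1−0.351)·A·0.528.
A = 507.96/(0.528×0.649) = 1482.4 lb/h.

1482 lb/h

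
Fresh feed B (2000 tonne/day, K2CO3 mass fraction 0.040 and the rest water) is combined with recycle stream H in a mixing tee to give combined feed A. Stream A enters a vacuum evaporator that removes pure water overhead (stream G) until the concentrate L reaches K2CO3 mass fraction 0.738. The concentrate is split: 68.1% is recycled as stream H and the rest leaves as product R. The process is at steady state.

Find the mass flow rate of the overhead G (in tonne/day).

Overall K2CO3 balance (none leaves overhead): K2CO3 in fresh feed = K2CO3 in product, i.e. 2000×0.040 = (1−0.681)·L·0.738.
L = 80/(0.738×0.319) = 339.82 tonne/day.
Recycle H = 0.681×339.82 = 231.41 tonne/day.
Combined feed A = 2000 + 231.41 = 2231.4 tonne/day.
Overhead G = A − L = 2231.4 − 339.82 = 1891.6 tonne/day.

1892 tonne/day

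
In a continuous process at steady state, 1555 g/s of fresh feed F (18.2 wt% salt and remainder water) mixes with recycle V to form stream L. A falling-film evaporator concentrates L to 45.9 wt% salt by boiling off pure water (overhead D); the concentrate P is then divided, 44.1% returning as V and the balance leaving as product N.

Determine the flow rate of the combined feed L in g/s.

2041 g/s

Overall salt balance (none leaves overhead): salt in fresh feed = salt in product, i.e. 1555×0.182 = (1−0.441)·P·0.459.
P = 283.01/(0.459×0.559) = 1103 g/s.
Recycle V = 0.441×1103 = 486.42 g/s.
Combined feed L = 1555 + 486.42 = 2041.4 g/s.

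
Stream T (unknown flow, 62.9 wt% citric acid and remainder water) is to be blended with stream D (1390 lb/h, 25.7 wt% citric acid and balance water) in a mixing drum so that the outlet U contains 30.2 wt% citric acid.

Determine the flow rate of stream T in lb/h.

Let T be the unknown flow. Total out = 1390 + T.
citric acid balance: 357.23 + 0.629·T = 0.302·(1390 + T)
(0.629 − 0.302)·T = 0.302×1390 − 357.23 = 62.55
T = 62.55 / 0.327 = 191.28 lb/h

191.3 lb/h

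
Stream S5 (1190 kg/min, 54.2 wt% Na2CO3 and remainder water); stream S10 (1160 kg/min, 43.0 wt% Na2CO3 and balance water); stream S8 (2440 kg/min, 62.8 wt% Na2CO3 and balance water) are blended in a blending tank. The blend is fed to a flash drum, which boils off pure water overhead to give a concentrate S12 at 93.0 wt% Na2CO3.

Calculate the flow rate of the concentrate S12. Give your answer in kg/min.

Na2CO3 entering = 1190×0.542 + 1160×0.430 + 2440×0.628 = 2676.1 kg/min.
All Na2CO3 reports to S12, so S12 = 2676.1/0.930 = 2877.5 kg/min.

2878 kg/min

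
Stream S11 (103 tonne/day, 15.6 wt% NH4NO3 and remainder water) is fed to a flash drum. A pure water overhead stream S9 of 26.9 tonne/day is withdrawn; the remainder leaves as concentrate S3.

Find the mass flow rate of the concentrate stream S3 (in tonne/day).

Concentrate = 103 − 26.9 = 76.1 tonne/day.

76.1 tonne/day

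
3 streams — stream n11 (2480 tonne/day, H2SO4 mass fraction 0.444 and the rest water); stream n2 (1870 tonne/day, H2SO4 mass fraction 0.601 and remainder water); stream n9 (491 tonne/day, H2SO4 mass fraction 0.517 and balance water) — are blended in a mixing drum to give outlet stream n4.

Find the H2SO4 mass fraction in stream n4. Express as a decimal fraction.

0.512

Total flow out = 2480 + 1870 + 491 = 4841 tonne/day.
H2SO4 in = 2480×0.444 + 1870×0.601 + 491×0.517 = 2478.8 tonne/day.
H2SO4 mass fraction in n4 = 2478.8/4841 = 0.512.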